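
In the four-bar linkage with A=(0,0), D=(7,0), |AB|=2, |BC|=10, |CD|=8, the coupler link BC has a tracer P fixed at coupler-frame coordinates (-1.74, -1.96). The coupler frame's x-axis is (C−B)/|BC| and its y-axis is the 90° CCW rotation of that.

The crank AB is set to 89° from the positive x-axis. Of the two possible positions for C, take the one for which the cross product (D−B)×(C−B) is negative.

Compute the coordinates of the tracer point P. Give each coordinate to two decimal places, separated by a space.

-2.43 2.90

A=(0,0), D=(7.00,0)
B = A + 2.00·(cos89°, sin89°) = (0.0349, 1.9997)
|BD| = 7.2465
circle(B,10.00) ∩ circle(D,8.00): a=6.1072, h=7.9185
  candidates: C₊=(8.0901,7.9254) cross=57.381; C₋=(3.7198,-7.2966) cross=-57.381
  mode - wants cross < 0 → take C=(3.7198,-7.2966) (cross=-57.381)
ex = (C−B)/|BC| = (0.3685,-0.9296); ey = (0.9296,0.3685)
P = B + -1.74·ex + -1.96·ey = (-2.4283,2.8950)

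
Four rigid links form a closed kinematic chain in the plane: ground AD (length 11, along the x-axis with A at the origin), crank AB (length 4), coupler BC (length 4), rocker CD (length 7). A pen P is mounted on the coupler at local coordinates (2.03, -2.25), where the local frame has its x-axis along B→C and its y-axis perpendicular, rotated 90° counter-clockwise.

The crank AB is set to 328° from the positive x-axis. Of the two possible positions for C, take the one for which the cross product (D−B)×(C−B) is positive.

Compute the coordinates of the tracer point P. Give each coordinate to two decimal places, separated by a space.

A=(0,0), D=(11.00,0)
B = A + 4.00·(cos328°, sin328°) = (3.3922, -2.1197)
|BD| = 7.8976
circle(B,4.00) ∩ circle(D,7.00): a=1.8595, h=3.5415
  candidates: C₊=(4.2330,1.7910) cross=27.969; C₋=(6.1340,-5.0321) cross=-27.969
  mode + wants cross > 0 → take C=(4.2330,1.7910) (cross=27.969)
ex = (C−B)/|BC| = (0.2102,0.9777); ey = (-0.9777,0.2102)
P = B + 2.03·ex + -2.25·ey = (6.0186,-0.6080)

6.02 -0.61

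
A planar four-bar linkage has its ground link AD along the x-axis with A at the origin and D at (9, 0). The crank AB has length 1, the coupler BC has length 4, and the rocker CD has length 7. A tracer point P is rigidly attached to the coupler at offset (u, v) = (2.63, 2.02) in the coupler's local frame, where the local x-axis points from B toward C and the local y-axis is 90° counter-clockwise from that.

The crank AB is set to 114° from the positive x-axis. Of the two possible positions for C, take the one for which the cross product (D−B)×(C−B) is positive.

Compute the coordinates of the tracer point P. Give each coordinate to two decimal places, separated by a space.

0.52 4.10

A=(0,0), D=(9.00,0)
B = A + 1.00·(cos114°, sin114°) = (-0.4067, 0.9135)
|BD| = 9.4510
circle(B,4.00) ∩ circle(D,7.00): a=2.9796, h=2.6687
  candidates: C₊=(2.8169,3.2817) cross=25.221; C₋=(2.3010,-2.0306) cross=-25.221
  mode + wants cross > 0 → take C=(2.8169,3.2817) (cross=25.221)
ex = (C−B)/|BC| = (0.8059,0.5920); ey = (-0.5920,0.8059)
P = B + 2.63·ex + 2.02·ey = (0.5169,4.0985)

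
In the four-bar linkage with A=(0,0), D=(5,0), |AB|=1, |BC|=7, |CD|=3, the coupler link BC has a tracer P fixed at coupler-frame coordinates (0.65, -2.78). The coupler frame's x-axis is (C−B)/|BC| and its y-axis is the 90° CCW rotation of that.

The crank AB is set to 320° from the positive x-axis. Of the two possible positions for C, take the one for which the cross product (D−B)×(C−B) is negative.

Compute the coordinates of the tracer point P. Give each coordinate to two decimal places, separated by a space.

A=(0,0), D=(5.00,0)
B = A + 1.00·(cos320°, sin320°) = (0.7660, -0.6428)
|BD| = 4.2825
circle(B,7.00) ∩ circle(D,3.00): a=6.8114, h=1.6138
  candidates: C₊=(7.2581,1.9751) cross=6.911; C₋=(7.7425,-1.2159) cross=-6.911
  mode - wants cross < 0 → take C=(7.7425,-1.2159) (cross=-6.911)
ex = (C−B)/|BC| = (0.9966,-0.0819); ey = (0.0819,0.9966)
P = B + 0.65·ex + -2.78·ey = (1.1862,-3.4667)

1.19 -3.47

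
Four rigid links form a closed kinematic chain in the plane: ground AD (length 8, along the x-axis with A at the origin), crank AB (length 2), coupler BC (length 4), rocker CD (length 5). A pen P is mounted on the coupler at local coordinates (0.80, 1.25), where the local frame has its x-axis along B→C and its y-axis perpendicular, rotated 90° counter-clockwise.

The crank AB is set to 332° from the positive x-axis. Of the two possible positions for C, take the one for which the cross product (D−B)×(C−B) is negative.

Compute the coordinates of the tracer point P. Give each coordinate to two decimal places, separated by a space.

3.21 -0.59

A=(0,0), D=(8.00,0)
B = A + 2.00·(cos332°, sin332°) = (1.7659, -0.9389)
|BD| = 6.3044
circle(B,4.00) ∩ circle(D,5.00): a=2.4384, h=3.1708
  candidates: C₊=(3.7049,2.5597) cross=19.990; C₋=(4.6494,-3.7112) cross=-19.990
  mode - wants cross < 0 → take C=(4.6494,-3.7112) (cross=-19.990)
ex = (C−B)/|BC| = (0.7209,-0.6931); ey = (0.6931,0.7209)
P = B + 0.80·ex + 1.25·ey = (3.2089,-0.5923)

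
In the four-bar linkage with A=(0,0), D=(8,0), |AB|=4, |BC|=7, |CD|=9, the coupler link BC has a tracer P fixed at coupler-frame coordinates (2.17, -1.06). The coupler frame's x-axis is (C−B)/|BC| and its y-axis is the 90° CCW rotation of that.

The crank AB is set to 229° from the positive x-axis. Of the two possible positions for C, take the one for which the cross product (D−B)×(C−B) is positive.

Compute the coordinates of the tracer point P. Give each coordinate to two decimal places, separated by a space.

A=(0,0), D=(8.00,0)
B = A + 4.00·(cos229°, sin229°) = (-2.6242, -3.0188)
|BD| = 11.0448
circle(B,7.00) ∩ circle(D,9.00): a=4.0738, h=5.6925
  candidates: C₊=(-0.2615,3.5704) cross=62.872; C₋=(2.8503,-7.3811) cross=-62.872
  mode + wants cross > 0 → take C=(-0.2615,3.5704) (cross=62.872)
ex = (C−B)/|BC| = (0.3375,0.9413); ey = (-0.9413,0.3375)
P = B + 2.17·ex + -1.06·ey = (-0.8940,-1.3340)

-0.89 -1.33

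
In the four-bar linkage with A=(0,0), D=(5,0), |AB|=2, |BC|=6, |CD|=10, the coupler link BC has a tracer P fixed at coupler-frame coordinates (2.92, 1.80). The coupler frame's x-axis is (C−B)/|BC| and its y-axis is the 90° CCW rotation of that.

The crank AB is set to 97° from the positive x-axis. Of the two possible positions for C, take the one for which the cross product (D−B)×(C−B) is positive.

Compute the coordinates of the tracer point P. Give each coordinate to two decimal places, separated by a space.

A=(0,0), D=(5.00,0)
B = A + 2.00·(cos97°, sin97°) = (-0.2437, 1.9851)
|BD| = 5.6069
circle(B,6.00) ∩ circle(D,10.00): a=-2.9038, h=5.2505
  candidates: C₊=(-1.1005,7.9236) cross=29.439; C₋=(-4.8184,-1.8973) cross=-29.439
  mode + wants cross > 0 → take C=(-1.1005,7.9236) (cross=29.439)
ex = (C−B)/|BC| = (-0.1428,0.9898); ey = (-0.9898,-0.1428)
P = B + 2.92·ex + 1.80·ey = (-2.4423,4.6181)

-2.44 4.62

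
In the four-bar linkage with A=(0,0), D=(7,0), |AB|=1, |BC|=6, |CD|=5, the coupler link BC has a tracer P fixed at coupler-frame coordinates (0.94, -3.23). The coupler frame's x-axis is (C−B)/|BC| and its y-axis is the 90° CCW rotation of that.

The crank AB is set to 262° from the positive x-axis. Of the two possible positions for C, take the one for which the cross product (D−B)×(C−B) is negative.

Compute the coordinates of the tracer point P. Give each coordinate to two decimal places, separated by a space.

-1.24 -4.17

A=(0,0), D=(7.00,0)
B = A + 1.00·(cos262°, sin262°) = (-0.1392, -0.9903)
|BD| = 7.2075
circle(B,6.00) ∩ circle(D,5.00): a=4.3669, h=4.1147
  candidates: C₊=(3.6209,3.6854) cross=29.657; C₋=(4.7516,-4.4659) cross=-29.657
  mode - wants cross < 0 → take C=(4.7516,-4.4659) (cross=-29.657)
ex = (C−B)/|BC| = (0.8151,-0.5793); ey = (0.5793,0.8151)
P = B + 0.94·ex + -3.23·ey = (-1.2440,-4.1677)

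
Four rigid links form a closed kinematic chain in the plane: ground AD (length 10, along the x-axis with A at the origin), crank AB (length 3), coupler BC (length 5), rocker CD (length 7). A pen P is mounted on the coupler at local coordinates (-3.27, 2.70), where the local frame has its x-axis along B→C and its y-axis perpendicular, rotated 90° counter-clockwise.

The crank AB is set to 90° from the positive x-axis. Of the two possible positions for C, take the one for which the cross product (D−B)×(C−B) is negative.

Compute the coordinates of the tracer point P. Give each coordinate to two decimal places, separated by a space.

A=(0,0), D=(10.00,0)
B = A + 3.00·(cos90°, sin90°) = (0.0000, 3.0000)
|BD| = 10.4403
circle(B,5.00) ∩ circle(D,7.00): a=4.0708, h=2.9033
  candidates: C₊=(4.7333,4.6111) cross=30.311; C₋=(3.0648,-0.9505) cross=-30.311
  mode - wants cross < 0 → take C=(3.0648,-0.9505) (cross=-30.311)
ex = (C−B)/|BC| = (0.6130,-0.7901); ey = (0.7901,0.6130)
P = B + -3.27·ex + 2.70·ey = (0.1289,7.2387)

0.13 7.24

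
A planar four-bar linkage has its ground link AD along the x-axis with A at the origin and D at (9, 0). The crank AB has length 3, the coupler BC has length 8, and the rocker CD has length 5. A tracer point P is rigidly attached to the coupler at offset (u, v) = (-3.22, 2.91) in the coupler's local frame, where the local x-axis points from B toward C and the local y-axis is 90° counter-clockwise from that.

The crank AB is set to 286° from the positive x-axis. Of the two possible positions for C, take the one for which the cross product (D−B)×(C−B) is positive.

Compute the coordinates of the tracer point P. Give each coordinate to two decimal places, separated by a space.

-3.42 -3.78

A=(0,0), D=(9.00,0)
B = A + 3.00·(cos286°, sin286°) = (0.8269, -2.8838)
|BD| = 8.6669
circle(B,8.00) ∩ circle(D,5.00): a=6.5834, h=4.5452
  candidates: C₊=(5.5228,3.5930) cross=39.393; C₋=(8.5475,-4.9795) cross=-39.393
  mode + wants cross > 0 → take C=(5.5228,3.5930) (cross=39.393)
ex = (C−B)/|BC| = (0.5870,0.8096); ey = (-0.8096,0.5870)
P = B + -3.22·ex + 2.91·ey = (-3.4191,-3.7825)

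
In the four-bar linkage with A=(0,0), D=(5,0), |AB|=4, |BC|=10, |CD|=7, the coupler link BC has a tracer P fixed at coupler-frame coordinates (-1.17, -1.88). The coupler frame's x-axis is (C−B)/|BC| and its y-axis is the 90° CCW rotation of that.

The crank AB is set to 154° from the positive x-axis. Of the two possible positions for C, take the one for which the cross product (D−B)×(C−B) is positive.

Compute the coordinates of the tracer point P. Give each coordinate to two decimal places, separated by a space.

A=(0,0), D=(5.00,0)
B = A + 4.00·(cos154°, sin154°) = (-3.5952, 1.7535)
|BD| = 8.7722
circle(B,10.00) ∩ circle(D,7.00): a=7.2930, h=6.8419
  candidates: C₊=(4.9183,6.9995) cross=60.019; C₋=(2.1830,-6.4082) cross=-60.019
  mode + wants cross > 0 → take C=(4.9183,6.9995) (cross=60.019)
ex = (C−B)/|BC| = (0.8513,0.5246); ey = (-0.5246,0.8513)
P = B + -1.17·ex + -1.88·ey = (-3.6050,-0.4608)

-3.60 -0.46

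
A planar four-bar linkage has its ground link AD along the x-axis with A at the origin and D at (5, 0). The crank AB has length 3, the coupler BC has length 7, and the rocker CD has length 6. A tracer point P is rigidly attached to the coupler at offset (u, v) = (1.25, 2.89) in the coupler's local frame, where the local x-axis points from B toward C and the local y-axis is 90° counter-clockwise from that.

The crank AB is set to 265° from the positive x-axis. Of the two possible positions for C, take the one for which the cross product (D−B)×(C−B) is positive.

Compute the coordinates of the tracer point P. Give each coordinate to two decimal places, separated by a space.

-3.00 -1.43

A=(0,0), D=(5.00,0)
B = A + 3.00·(cos265°, sin265°) = (-0.2615, -2.9886)
|BD| = 6.0510
circle(B,7.00) ∩ circle(D,6.00): a=4.0997, h=5.6738
  candidates: C₊=(0.5010,3.9698) cross=34.332; C₋=(6.1056,-5.8973) cross=-34.332
  mode + wants cross > 0 → take C=(0.5010,3.9698) (cross=34.332)
ex = (C−B)/|BC| = (0.1089,0.9941); ey = (-0.9941,0.1089)
P = B + 1.25·ex + 2.89·ey = (-2.9981,-1.4312)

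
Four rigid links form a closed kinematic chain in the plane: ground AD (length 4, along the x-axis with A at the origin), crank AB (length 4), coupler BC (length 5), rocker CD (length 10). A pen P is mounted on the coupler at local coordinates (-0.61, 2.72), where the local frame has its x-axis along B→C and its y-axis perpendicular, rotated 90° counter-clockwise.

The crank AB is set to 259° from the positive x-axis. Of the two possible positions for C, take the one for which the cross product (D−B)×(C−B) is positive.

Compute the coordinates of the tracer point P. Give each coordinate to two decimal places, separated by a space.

-0.82 -6.71

A=(0,0), D=(4.00,0)
B = A + 4.00·(cos259°, sin259°) = (-0.7632, -3.9265)
|BD| = 6.1730
circle(B,5.00) ∩ circle(D,10.00): a=-2.9883, h=4.0087
  candidates: C₊=(-5.6190,-2.7341) cross=24.746; C₋=(-0.5193,-8.9206) cross=-24.746
  mode + wants cross > 0 → take C=(-5.6190,-2.7341) (cross=24.746)
ex = (C−B)/|BC| = (-0.9711,0.2385); ey = (-0.2385,-0.9711)
P = B + -0.61·ex + 2.72·ey = (-0.8195,-6.7135)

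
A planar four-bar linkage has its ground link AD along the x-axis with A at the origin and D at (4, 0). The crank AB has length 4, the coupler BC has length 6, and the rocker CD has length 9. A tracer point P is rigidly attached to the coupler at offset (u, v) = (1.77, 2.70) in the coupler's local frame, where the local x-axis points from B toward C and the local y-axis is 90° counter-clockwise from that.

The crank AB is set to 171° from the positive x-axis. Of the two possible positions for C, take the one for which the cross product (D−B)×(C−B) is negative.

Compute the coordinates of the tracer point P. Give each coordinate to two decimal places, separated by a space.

-1.06 -0.82

A=(0,0), D=(4.00,0)
B = A + 4.00·(cos171°, sin171°) = (-3.9508, 0.6257)
|BD| = 7.9753
circle(B,6.00) ∩ circle(D,9.00): a=1.1665, h=5.8855
  candidates: C₊=(-2.3261,6.4016) cross=46.939; C₋=(-3.2496,-5.3332) cross=-46.939
  mode - wants cross < 0 → take C=(-3.2496,-5.3332) (cross=-46.939)
ex = (C−B)/|BC| = (0.1169,-0.9931); ey = (0.9931,0.1169)
P = B + 1.77·ex + 2.70·ey = (-1.0624,-0.8166)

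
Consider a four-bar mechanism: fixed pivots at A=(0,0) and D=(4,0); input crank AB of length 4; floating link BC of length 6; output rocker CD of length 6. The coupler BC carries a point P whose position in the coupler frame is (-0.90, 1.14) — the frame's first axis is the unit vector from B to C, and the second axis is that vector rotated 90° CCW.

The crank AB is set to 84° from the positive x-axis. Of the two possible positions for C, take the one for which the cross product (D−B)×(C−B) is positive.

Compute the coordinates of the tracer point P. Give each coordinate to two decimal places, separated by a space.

-0.75 4.84

A=(0,0), D=(4.00,0)
B = A + 4.00·(cos84°, sin84°) = (0.4181, 3.9781)
|BD| = 5.3530
circle(B,6.00) ∩ circle(D,6.00): a=2.6765, h=5.3699
  candidates: C₊=(6.1997,5.5822) cross=28.746; C₋=(-1.7816,-1.6041) cross=-28.746
  mode + wants cross > 0 → take C=(6.1997,5.5822) (cross=28.746)
ex = (C−B)/|BC| = (0.9636,0.2674); ey = (-0.2674,0.9636)
P = B + -0.90·ex + 1.14·ey = (-0.7539,4.8360)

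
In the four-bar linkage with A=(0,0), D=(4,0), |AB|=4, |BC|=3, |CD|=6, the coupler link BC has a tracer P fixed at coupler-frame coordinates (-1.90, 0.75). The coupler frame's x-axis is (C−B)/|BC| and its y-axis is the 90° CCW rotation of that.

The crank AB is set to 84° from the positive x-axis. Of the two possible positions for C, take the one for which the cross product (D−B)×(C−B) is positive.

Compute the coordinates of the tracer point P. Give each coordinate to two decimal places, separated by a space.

A=(0,0), D=(4.00,0)
B = A + 4.00·(cos84°, sin84°) = (0.4181, 3.9781)
|BD| = 5.3530
circle(B,3.00) ∩ circle(D,6.00): a=0.1546, h=2.9960
  candidates: C₊=(2.7480,5.8679) cross=16.038; C₋=(-1.7049,1.8585) cross=-16.038
  mode + wants cross > 0 → take C=(2.7480,5.8679) (cross=16.038)
ex = (C−B)/|BC| = (0.7766,0.6299); ey = (-0.6299,0.7766)
P = B + -1.90·ex + 0.75·ey = (-1.5300,3.3637)

-1.53 3.36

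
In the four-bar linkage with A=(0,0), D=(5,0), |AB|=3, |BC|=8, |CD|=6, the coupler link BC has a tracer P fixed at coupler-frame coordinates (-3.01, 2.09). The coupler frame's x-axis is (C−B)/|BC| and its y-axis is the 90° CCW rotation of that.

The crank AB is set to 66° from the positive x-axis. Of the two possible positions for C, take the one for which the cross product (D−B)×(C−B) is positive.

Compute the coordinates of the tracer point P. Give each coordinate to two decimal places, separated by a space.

-2.16 4.14

A=(0,0), D=(5.00,0)
B = A + 3.00·(cos66°, sin66°) = (1.2202, 2.7406)
|BD| = 4.6688
circle(B,8.00) ∩ circle(D,6.00): a=5.3330, h=5.9631
  candidates: C₊=(9.0381,4.4377) cross=27.841; C₋=(2.0373,-5.2175) cross=-27.841
  mode + wants cross > 0 → take C=(9.0381,4.4377) (cross=27.841)
ex = (C−B)/|BC| = (0.9772,0.2121); ey = (-0.2121,0.9772)
P = B + -3.01·ex + 2.09·ey = (-2.1646,4.1445)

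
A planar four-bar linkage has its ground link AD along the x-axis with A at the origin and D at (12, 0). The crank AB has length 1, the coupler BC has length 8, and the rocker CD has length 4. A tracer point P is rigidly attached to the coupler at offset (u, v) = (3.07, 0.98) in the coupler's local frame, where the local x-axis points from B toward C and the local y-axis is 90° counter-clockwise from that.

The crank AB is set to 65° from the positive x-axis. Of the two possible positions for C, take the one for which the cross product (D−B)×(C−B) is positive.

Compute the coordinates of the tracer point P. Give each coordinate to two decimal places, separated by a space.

3.38 2.19

A=(0,0), D=(12.00,0)
B = A + 1.00·(cos65°, sin65°) = (0.4226, 0.9063)
|BD| = 11.6128
circle(B,8.00) ∩ circle(D,4.00): a=7.8731, h=1.4193
  candidates: C₊=(8.3825,1.7069) cross=16.483; C₋=(8.1609,-1.1231) cross=-16.483
  mode + wants cross > 0 → take C=(8.3825,1.7069) (cross=16.483)
ex = (C−B)/|BC| = (0.9950,0.1001); ey = (-0.1001,0.9950)
P = B + 3.07·ex + 0.98·ey = (3.3791,2.1886)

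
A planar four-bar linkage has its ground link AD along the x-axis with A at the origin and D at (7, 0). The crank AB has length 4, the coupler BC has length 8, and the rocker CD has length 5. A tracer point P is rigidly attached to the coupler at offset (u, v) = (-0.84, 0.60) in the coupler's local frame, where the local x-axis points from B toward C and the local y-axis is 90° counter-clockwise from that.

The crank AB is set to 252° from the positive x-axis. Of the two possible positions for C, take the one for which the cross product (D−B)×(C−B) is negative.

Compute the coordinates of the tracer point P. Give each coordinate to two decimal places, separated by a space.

A=(0,0), D=(7.00,0)
B = A + 4.00·(cos252°, sin252°) = (-1.2361, -3.8042)
|BD| = 9.0722
circle(B,8.00) ∩ circle(D,5.00): a=6.6855, h=4.3936
  candidates: C₊=(2.9909,2.9879) cross=39.860; C₋=(6.6756,-4.9895) cross=-39.860
  mode - wants cross < 0 → take C=(6.6756,-4.9895) (cross=-39.860)
ex = (C−B)/|BC| = (0.9890,-0.1482); ey = (0.1482,0.9890)
P = B + -0.84·ex + 0.60·ey = (-1.9779,-3.0864)

-1.98 -3.09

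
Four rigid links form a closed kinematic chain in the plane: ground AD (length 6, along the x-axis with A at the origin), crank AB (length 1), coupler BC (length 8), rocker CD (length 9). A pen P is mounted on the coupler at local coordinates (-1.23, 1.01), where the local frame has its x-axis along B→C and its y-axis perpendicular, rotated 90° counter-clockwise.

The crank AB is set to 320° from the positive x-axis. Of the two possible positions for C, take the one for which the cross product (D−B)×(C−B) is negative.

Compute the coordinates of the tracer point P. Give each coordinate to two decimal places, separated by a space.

1.44 0.80

A=(0,0), D=(6.00,0)
B = A + 1.00·(cos320°, sin320°) = (0.7660, -0.6428)
|BD| = 5.2733
circle(B,8.00) ∩ circle(D,9.00): a=1.0247, h=7.9341
  candidates: C₊=(0.8160,7.3571) cross=41.839; C₋=(2.7503,-8.3928) cross=-41.839
  mode - wants cross < 0 → take C=(2.7503,-8.3928) (cross=-41.839)
ex = (C−B)/|BC| = (0.2480,-0.9688); ey = (0.9688,0.2480)
P = B + -1.23·ex + 1.01·ey = (1.4394,0.7993)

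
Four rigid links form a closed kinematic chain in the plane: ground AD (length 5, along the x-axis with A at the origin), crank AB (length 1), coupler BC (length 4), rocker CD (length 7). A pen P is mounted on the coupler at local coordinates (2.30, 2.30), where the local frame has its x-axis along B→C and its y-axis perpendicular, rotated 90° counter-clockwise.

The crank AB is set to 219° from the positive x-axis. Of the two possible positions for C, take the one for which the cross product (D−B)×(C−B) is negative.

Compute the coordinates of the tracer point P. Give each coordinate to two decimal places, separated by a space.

1.79 -2.62

A=(0,0), D=(5.00,0)
B = A + 1.00·(cos219°, sin219°) = (-0.7771, -0.6293)
|BD| = 5.8113
circle(B,4.00) ∩ circle(D,7.00): a=0.0664, h=3.9994
  candidates: C₊=(-1.1443,3.3538) cross=23.242; C₋=(-0.2781,-4.5981) cross=-23.242
  mode - wants cross < 0 → take C=(-0.2781,-4.5981) (cross=-23.242)
ex = (C−B)/|BC| = (0.1248,-0.9922); ey = (0.9922,0.1248)
P = B + 2.30·ex + 2.30·ey = (1.7919,-2.6244)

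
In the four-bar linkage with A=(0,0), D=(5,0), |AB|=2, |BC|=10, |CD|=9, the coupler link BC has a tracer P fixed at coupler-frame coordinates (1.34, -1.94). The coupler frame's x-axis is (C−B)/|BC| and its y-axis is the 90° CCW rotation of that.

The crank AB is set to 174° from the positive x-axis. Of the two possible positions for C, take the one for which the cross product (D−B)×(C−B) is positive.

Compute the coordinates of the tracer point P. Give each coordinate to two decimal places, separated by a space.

A=(0,0), D=(5.00,0)
B = A + 2.00·(cos174°, sin174°) = (-1.9890, 0.2091)
|BD| = 6.9922
circle(B,10.00) ∩ circle(D,9.00): a=4.8547, h=8.7425
  candidates: C₊=(3.1249,8.8025) cross=61.129; C₋=(2.6021,-8.6747) cross=-61.129
  mode + wants cross > 0 → take C=(3.1249,8.8025) (cross=61.129)
ex = (C−B)/|BC| = (0.5114,0.8593); ey = (-0.8593,0.5114)
P = B + 1.34·ex + -1.94·ey = (0.3634,0.3685)

0.36 0.37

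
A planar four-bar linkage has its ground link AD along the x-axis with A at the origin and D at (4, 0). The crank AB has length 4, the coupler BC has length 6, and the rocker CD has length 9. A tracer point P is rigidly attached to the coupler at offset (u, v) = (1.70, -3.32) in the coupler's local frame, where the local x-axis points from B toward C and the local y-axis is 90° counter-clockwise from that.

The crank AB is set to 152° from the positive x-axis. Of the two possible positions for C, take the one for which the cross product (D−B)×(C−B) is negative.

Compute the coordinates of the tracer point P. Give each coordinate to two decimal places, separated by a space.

-6.98 0.45

A=(0,0), D=(4.00,0)
B = A + 4.00·(cos152°, sin152°) = (-3.5318, 1.8779)
|BD| = 7.7624
circle(B,6.00) ∩ circle(D,9.00): a=0.9826, h=5.9190
  candidates: C₊=(-1.1465,7.3834) cross=45.945; C₋=(-4.0103,-4.1030) cross=-45.945
  mode - wants cross < 0 → take C=(-4.0103,-4.1030) (cross=-45.945)
ex = (C−B)/|BC| = (-0.0798,-0.9968); ey = (0.9968,-0.0798)
P = B + 1.70·ex + -3.32·ey = (-6.9768,0.4481)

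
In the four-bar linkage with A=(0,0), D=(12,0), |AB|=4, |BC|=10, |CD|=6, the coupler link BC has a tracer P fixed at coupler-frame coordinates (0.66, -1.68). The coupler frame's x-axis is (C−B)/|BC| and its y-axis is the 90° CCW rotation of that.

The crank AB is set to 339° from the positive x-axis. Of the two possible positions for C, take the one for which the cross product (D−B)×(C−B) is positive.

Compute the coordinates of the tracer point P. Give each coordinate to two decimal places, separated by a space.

5.41 -2.11

A=(0,0), D=(12.00,0)
B = A + 4.00·(cos339°, sin339°) = (3.7343, -1.4335)
|BD| = 8.3891
circle(B,10.00) ∩ circle(D,6.00): a=8.0090, h=5.9880
  candidates: C₊=(10.6024,5.8349) cross=50.233; C₋=(12.6487,-5.9648) cross=-50.233
  mode + wants cross > 0 → take C=(10.6024,5.8349) (cross=50.233)
ex = (C−B)/|BC| = (0.6868,0.7268); ey = (-0.7268,0.6868)
P = B + 0.66·ex + -1.68·ey = (5.4087,-2.1076)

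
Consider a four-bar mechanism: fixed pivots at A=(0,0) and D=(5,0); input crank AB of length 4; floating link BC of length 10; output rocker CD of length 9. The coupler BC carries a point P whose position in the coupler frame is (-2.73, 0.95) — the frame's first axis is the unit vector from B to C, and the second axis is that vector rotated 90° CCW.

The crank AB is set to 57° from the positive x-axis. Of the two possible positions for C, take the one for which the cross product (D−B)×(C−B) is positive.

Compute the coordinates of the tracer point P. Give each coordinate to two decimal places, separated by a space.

-0.70 3.60

A=(0,0), D=(5.00,0)
B = A + 4.00·(cos57°, sin57°) = (2.1786, 3.3547)
|BD| = 4.3834
circle(B,10.00) ∩ circle(D,9.00): a=4.3590, h=9.0000
  candidates: C₊=(11.8720,5.8117) cross=39.451; C₋=(-1.9035,-5.7742) cross=-39.451
  mode + wants cross > 0 → take C=(11.8720,5.8117) (cross=39.451)
ex = (C−B)/|BC| = (0.9693,0.2457); ey = (-0.2457,0.9693)
P = B + -2.73·ex + 0.95·ey = (-0.7012,3.6048)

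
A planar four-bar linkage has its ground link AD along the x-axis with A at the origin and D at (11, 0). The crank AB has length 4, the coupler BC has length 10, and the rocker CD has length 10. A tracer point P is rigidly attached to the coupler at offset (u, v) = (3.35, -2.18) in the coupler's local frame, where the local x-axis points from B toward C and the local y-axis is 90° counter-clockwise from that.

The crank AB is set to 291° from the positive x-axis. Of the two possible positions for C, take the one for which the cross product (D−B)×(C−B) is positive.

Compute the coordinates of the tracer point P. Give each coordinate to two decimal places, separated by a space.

A=(0,0), D=(11.00,0)
B = A + 4.00·(cos291°, sin291°) = (1.4335, -3.7343)
|BD| = 10.2695
circle(B,10.00) ∩ circle(D,10.00): a=5.1348, h=8.5810
  candidates: C₊=(3.0964,6.1264) cross=88.123; C₋=(9.3371,-9.8608) cross=-88.123
  mode + wants cross > 0 → take C=(3.0964,6.1264) (cross=88.123)
ex = (C−B)/|BC| = (0.1663,0.9861); ey = (-0.9861,0.1663)
P = B + 3.35·ex + -2.18·ey = (4.1402,-0.7935)

4.14 -0.79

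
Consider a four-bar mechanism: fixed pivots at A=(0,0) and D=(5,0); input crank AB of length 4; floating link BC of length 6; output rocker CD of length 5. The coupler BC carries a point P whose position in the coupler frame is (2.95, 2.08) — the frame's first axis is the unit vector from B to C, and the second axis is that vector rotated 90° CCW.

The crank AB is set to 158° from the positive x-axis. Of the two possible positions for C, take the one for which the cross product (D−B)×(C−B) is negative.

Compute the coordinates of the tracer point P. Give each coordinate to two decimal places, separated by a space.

-0.13 1.03

A=(0,0), D=(5.00,0)
B = A + 4.00·(cos158°, sin158°) = (-3.7087, 1.4984)
|BD| = 8.8367
circle(B,6.00) ∩ circle(D,5.00): a=5.0408, h=3.2543
  candidates: C₊=(1.8109,3.8509) cross=28.758; C₋=(0.7072,-2.5635) cross=-28.758
  mode - wants cross < 0 → take C=(0.7072,-2.5635) (cross=-28.758)
ex = (C−B)/|BC| = (0.7360,-0.6770); ey = (0.6770,0.7360)
P = B + 2.95·ex + 2.08·ey = (-0.1294,1.0321)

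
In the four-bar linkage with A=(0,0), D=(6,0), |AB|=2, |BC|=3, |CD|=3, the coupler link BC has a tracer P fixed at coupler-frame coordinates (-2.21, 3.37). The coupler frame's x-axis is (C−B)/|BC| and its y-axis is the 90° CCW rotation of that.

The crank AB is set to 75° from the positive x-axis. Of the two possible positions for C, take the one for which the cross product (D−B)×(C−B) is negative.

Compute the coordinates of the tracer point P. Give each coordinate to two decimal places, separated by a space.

A=(0,0), D=(6.00,0)
B = A + 2.00·(cos75°, sin75°) = (0.5176, 1.9319)
|BD| = 5.8128
circle(B,3.00) ∩ circle(D,3.00): a=2.9064, h=0.7436
  candidates: C₊=(3.5059,1.6672) cross=4.322; C₋=(3.0117,0.2646) cross=-4.322
  mode - wants cross < 0 → take C=(3.0117,0.2646) (cross=-4.322)
ex = (C−B)/|BC| = (0.8314,-0.5557); ey = (0.5557,0.8314)
P = B + -2.21·ex + 3.37·ey = (0.5532,5.9617)

0.55 5.96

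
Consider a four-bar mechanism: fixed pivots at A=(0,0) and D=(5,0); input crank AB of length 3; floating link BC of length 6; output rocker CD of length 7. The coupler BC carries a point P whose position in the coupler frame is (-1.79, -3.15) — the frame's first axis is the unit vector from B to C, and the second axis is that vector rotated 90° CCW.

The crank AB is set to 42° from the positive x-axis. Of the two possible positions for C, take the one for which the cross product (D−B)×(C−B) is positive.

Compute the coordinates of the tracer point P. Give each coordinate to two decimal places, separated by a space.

A=(0,0), D=(5.00,0)
B = A + 3.00·(cos42°, sin42°) = (2.2294, 2.0074)
|BD| = 3.4214
circle(B,6.00) ∩ circle(D,7.00): a=-0.1892, h=5.9970
  candidates: C₊=(5.5949,6.9747) cross=20.518; C₋=(-1.4423,-2.7379) cross=-20.518
  mode + wants cross > 0 → take C=(5.5949,6.9747) (cross=20.518)
ex = (C−B)/|BC| = (0.5609,0.8279); ey = (-0.8279,0.5609)
P = B + -1.79·ex + -3.15·ey = (3.8332,-1.2414)

3.83 -1.24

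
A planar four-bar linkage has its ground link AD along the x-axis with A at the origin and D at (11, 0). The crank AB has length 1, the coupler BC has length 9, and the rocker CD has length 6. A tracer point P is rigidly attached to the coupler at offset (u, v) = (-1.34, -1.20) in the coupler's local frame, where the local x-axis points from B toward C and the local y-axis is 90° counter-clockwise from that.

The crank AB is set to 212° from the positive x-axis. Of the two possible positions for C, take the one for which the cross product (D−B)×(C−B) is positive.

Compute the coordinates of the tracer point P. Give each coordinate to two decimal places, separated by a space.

-1.34 -2.26

A=(0,0), D=(11.00,0)
B = A + 1.00·(cos212°, sin212°) = (-0.8480, -0.5299)
|BD| = 11.8599
circle(B,9.00) ∩ circle(D,6.00): a=7.8271, h=4.4426
  candidates: C₊=(6.7727,4.2580) cross=52.689; C₋=(7.1697,-4.6183) cross=-52.689
  mode + wants cross > 0 → take C=(6.7727,4.2580) (cross=52.689)
ex = (C−B)/|BC| = (0.8468,0.5320); ey = (-0.5320,0.8468)
P = B + -1.34·ex + -1.20·ey = (-1.3443,-2.2589)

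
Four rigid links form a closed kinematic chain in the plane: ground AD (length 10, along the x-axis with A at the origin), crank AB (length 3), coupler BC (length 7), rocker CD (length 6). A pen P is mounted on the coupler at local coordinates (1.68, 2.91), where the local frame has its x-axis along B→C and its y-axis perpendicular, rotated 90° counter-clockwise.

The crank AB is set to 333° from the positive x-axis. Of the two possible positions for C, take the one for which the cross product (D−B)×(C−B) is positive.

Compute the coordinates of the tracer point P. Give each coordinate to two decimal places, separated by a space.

1.02 1.56

A=(0,0), D=(10.00,0)
B = A + 3.00·(cos333°, sin333°) = (2.6730, -1.3620)
|BD| = 7.4525
circle(B,7.00) ∩ circle(D,6.00): a=4.5984, h=5.2777
  candidates: C₊=(6.2295,4.6673) cross=39.332; C₋=(8.1585,-5.7104) cross=-39.332
  mode + wants cross > 0 → take C=(6.2295,4.6673) (cross=39.332)
ex = (C−B)/|BC| = (0.5081,0.8613); ey = (-0.8613,0.5081)
P = B + 1.68·ex + 2.91·ey = (1.0201,1.5635)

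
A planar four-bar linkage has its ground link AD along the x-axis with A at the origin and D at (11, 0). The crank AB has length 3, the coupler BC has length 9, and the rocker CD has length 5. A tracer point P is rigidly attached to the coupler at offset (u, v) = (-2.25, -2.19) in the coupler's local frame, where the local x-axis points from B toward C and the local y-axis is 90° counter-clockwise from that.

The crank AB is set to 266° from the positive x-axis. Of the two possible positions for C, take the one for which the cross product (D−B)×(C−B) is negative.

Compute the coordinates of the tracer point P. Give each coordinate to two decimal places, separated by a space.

-2.78 -4.80

A=(0,0), D=(11.00,0)
B = A + 3.00·(cos266°, sin266°) = (-0.2093, -2.9927)
|BD| = 11.6019
circle(B,9.00) ∩ circle(D,5.00): a=8.2143, h=3.6776
  candidates: C₊=(6.7785,2.6793) cross=42.667; C₋=(8.6757,-4.4269) cross=-42.667
  mode - wants cross < 0 → take C=(8.6757,-4.4269) (cross=-42.667)
ex = (C−B)/|BC| = (0.9872,-0.1594); ey = (0.1594,0.9872)
P = B + -2.25·ex + -2.19·ey = (-2.7795,-4.7961)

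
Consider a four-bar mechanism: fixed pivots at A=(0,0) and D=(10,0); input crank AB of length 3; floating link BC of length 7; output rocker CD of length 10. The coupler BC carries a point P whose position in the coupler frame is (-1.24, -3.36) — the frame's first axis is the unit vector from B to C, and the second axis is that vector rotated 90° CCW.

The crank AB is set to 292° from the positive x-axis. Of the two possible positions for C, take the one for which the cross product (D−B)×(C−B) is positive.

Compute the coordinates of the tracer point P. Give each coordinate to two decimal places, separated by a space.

A=(0,0), D=(10.00,0)
B = A + 3.00·(cos292°, sin292°) = (1.1238, -2.7816)
|BD| = 9.3018
circle(B,7.00) ∩ circle(D,10.00): a=1.9095, h=6.7345
  candidates: C₊=(0.9321,4.2158) cross=62.643; C₋=(4.9598,-8.6369) cross=-62.643
  mode + wants cross > 0 → take C=(0.9321,4.2158) (cross=62.643)
ex = (C−B)/|BC| = (-0.0274,0.9996); ey = (-0.9996,-0.0274)
P = B + -1.24·ex + -3.36·ey = (4.5165,-3.9291)

4.52 -3.93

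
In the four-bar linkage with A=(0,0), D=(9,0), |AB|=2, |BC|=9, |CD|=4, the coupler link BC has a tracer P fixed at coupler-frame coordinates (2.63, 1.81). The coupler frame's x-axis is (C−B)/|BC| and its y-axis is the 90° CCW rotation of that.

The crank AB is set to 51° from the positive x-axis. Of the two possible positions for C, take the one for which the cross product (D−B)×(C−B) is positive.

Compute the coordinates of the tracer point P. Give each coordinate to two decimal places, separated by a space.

3.33 3.98

A=(0,0), D=(9.00,0)
B = A + 2.00·(cos51°, sin51°) = (1.2586, 1.5543)
|BD| = 7.8959
circle(B,9.00) ∩ circle(D,4.00): a=8.0640, h=3.9965
  candidates: C₊=(9.9516,3.8852) cross=31.555; C₋=(8.3782,-3.9514) cross=-31.555
  mode + wants cross > 0 → take C=(9.9516,3.8852) (cross=31.555)
ex = (C−B)/|BC| = (0.9659,0.2590); ey = (-0.2590,0.9659)
P = B + 2.63·ex + 1.81·ey = (3.3301,3.9837)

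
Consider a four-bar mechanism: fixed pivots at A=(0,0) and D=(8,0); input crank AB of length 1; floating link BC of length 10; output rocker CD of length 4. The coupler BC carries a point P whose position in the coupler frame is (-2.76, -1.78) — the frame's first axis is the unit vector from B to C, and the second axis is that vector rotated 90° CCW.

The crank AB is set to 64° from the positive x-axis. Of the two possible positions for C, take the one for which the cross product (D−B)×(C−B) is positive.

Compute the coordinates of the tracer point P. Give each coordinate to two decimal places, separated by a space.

A=(0,0), D=(8.00,0)
B = A + 1.00·(cos64°, sin64°) = (0.4384, 0.8988)
|BD| = 7.6149
circle(B,10.00) ∩ circle(D,4.00): a=9.3230, h=3.6170
  candidates: C₊=(10.1231,3.3901) cross=27.543; C₋=(9.2692,-3.7933) cross=-27.543
  mode + wants cross > 0 → take C=(10.1231,3.3901) (cross=27.543)
ex = (C−B)/|BC| = (0.9685,0.2491); ey = (-0.2491,0.9685)
P = B + -2.76·ex + -1.78·ey = (-1.7912,-1.5127)

-1.79 -1.51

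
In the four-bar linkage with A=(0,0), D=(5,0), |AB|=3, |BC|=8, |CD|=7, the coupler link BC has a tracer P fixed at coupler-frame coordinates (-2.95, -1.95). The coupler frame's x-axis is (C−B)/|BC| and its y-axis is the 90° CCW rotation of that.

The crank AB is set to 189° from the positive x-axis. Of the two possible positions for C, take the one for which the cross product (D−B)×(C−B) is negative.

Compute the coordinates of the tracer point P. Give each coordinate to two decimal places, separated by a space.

-6.38 0.45

A=(0,0), D=(5.00,0)
B = A + 3.00·(cos189°, sin189°) = (-2.9631, -0.4693)
|BD| = 7.9769
circle(B,8.00) ∩ circle(D,7.00): a=4.9287, h=6.3015
  candidates: C₊=(1.5863,6.1112) cross=50.266; C₋=(2.3278,-6.4699) cross=-50.266
  mode - wants cross < 0 → take C=(2.3278,-6.4699) (cross=-50.266)
ex = (C−B)/|BC| = (0.6614,-0.7501); ey = (0.7501,0.6614)
P = B + -2.95·ex + -1.95·ey = (-6.3767,0.4538)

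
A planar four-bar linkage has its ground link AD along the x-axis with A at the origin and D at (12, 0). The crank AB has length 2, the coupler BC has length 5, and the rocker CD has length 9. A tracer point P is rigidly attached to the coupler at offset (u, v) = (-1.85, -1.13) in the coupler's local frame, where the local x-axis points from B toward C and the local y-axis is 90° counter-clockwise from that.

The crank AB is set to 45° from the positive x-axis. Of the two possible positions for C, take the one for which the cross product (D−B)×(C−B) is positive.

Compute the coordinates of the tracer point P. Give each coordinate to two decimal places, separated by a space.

A=(0,0), D=(12.00,0)
B = A + 2.00·(cos45°, sin45°) = (1.4142, 1.4142)
|BD| = 10.6798
circle(B,5.00) ∩ circle(D,9.00): a=2.7182, h=4.1966
  candidates: C₊=(4.6641,5.2139) cross=44.819; C₋=(3.5527,-3.1054) cross=-44.819
  mode + wants cross > 0 → take C=(4.6641,5.2139) (cross=44.819)
ex = (C−B)/|BC| = (0.6500,0.7599); ey = (-0.7599,0.6500)
P = B + -1.85·ex + -1.13·ey = (1.0705,-0.7262)

1.07 -0.73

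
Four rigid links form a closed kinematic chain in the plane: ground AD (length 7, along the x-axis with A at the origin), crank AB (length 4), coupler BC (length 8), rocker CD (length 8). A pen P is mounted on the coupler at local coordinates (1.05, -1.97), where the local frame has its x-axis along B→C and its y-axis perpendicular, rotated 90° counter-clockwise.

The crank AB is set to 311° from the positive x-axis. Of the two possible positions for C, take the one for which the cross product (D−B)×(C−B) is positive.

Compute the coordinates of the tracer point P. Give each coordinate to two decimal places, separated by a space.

4.25 -1.49

A=(0,0), D=(7.00,0)
B = A + 4.00·(cos311°, sin311°) = (2.6242, -3.0188)
|BD| = 5.3161
circle(B,8.00) ∩ circle(D,8.00): a=2.6580, h=7.5455
  candidates: C₊=(0.5273,4.7014) cross=40.113; C₋=(9.0970,-7.7203) cross=-40.113
  mode + wants cross > 0 → take C=(0.5273,4.7014) (cross=40.113)
ex = (C−B)/|BC| = (-0.2621,0.9650); ey = (-0.9650,-0.2621)
P = B + 1.05·ex + -1.97·ey = (4.2501,-1.4892)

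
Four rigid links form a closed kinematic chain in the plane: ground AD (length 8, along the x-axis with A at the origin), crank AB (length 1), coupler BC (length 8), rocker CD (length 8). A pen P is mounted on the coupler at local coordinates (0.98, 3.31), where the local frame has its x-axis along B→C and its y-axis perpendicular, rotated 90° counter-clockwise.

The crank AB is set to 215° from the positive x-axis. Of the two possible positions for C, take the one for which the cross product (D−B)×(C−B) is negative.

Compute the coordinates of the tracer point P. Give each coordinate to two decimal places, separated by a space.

2.41 0.65

A=(0,0), D=(8.00,0)
B = A + 1.00·(cos215°, sin215°) = (-0.8192, -0.5736)
|BD| = 8.8378
circle(B,8.00) ∩ circle(D,8.00): a=4.4189, h=6.6688
  candidates: C₊=(3.1576,6.3680) cross=58.938; C₋=(4.0232,-6.9416) cross=-58.938
  mode - wants cross < 0 → take C=(4.0232,-6.9416) (cross=-58.938)
ex = (C−B)/|BC| = (0.6053,-0.7960); ey = (0.7960,0.6053)
P = B + 0.98·ex + 3.31·ey = (2.4088,0.6499)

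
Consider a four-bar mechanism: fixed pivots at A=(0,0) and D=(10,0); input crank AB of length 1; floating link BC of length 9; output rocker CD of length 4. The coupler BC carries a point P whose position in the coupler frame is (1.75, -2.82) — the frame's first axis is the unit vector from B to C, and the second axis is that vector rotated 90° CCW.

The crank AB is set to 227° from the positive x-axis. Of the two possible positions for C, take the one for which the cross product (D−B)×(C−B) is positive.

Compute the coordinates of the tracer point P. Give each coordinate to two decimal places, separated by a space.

A=(0,0), D=(10.00,0)
B = A + 1.00·(cos227°, sin227°) = (-0.6820, -0.7314)
|BD| = 10.7070
circle(B,9.00) ∩ circle(D,4.00): a=8.3889, h=3.2598
  candidates: C₊=(7.4646,3.0939) cross=34.903; C₋=(7.9100,-3.4105) cross=-34.903
  mode + wants cross > 0 → take C=(7.4646,3.0939) (cross=34.903)
ex = (C−B)/|BC| = (0.9052,0.4250); ey = (-0.4250,0.9052)
P = B + 1.75·ex + -2.82·ey = (2.1006,-2.5402)

2.10 -2.54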